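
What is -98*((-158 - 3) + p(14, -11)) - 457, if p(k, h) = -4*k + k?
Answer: 19437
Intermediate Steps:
p(k, h) = -3*k
-98*((-158 - 3) + p(14, -11)) - 457 = -98*((-158 - 3) - 3*14) - 457 = -98*(-161 - 42) - 457 = -98*(-203) - 457 = 19894 - 457 = 19437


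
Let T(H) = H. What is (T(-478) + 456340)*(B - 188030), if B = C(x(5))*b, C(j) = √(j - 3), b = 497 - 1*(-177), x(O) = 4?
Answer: -85408480872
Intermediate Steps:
b = 674 (b = 497 + 177 = 674)
C(j) = √(-3 + j)
B = 674 (B = √(-3 + 4)*674 = √1*674 = 1*674 = 674)
(T(-478) + 456340)*(B - 188030) = (-478 + 456340)*(674 - 188030) = 455862*(-187356) = -85408480872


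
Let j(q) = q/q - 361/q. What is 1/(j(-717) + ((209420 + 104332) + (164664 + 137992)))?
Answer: 717/441965614 ≈ 1.6223e-6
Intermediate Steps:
j(q) = 1 - 361/q
1/(j(-717) + ((209420 + 104332) + (164664 + 137992))) = 1/((-361 - 717)/(-717) + ((209420 + 104332) + (164664 + 137992))) = 1/(-1/717*(-1078) + (313752 + 302656)) = 1/(1078/717 + 616408) = 1/(441965614/717) = 717/441965614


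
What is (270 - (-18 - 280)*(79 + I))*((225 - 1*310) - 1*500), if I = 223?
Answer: -52805610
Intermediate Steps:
(270 - (-18 - 280)*(79 + I))*((225 - 1*310) - 1*500) = (270 - (-18 - 280)*(79 + 223))*((225 - 1*310) - 1*500) = (270 - (-298)*302)*((225 - 310) - 500) = (270 - 1*(-89996))*(-85 - 500) = (270 + 89996)*(-585) = 90266*(-585) = -52805610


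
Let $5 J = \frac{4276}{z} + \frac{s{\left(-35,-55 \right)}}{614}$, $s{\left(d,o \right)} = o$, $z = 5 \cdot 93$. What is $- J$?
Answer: $- \frac{2599889}{1427550} \approx -1.8212$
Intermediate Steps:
$z = 465$
$J = \frac{2599889}{1427550}$ ($J = \frac{\frac{4276}{465} - \frac{55}{614}}{5} = \frac{1}{5} \cdot \frac{2599889}{285510} = \frac{2599889}{1427550} \approx 1.8212$)
$- J = \left(-1\right) \frac{2599889}{1427550} = - \frac{2599889}{1427550}$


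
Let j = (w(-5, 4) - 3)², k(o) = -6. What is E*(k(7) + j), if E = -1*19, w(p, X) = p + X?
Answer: -190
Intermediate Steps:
w(p, X) = X + p
j = 16 (j = ((4 - 5) - 3)² = (-1 - 3)² = (-4)² = 16)
E = -19
E*(k(7) + j) = -19*(-6 + 16) = -19*10 = -190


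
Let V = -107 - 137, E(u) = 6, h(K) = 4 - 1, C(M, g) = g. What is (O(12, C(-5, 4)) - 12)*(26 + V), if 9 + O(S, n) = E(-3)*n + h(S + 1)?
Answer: -1308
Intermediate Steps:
h(K) = 3
V = -244
O(S, n) = -6 + 6*n (O(S, n) = -9 + (6*n + 3) = -9 + (3 + 6*n) = -6 + 6*n)
(O(12, C(-5, 4)) - 12)*(26 + V) = ((-6 + 6*4) - 12)*(26 - 244) = ((-6 + 24) - 12)*(-218) = (18 - 12)*(-218) = 6*(-218) = -1308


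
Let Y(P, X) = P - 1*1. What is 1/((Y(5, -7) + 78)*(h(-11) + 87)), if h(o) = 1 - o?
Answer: 1/8118 ≈ 0.00012318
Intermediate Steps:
Y(P, X) = -1 + P (Y(P, X) = P - 1 = -1 + P)
1/((Y(5, -7) + 78)*(h(-11) + 87)) = 1/(((-1 + 5) + 78)*((1 - 1*(-11)) + 87)) = 1/((4 + 78)*((1 + 11) + 87)) = 1/(82*(12 + 87)) = 1/(82*99) = 1/8118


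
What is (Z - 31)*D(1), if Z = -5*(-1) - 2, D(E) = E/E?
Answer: -28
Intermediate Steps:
D(E) = 1
Z = 3 (Z = 5 - 2 = 3)
(Z - 31)*D(1) = (3 - 31)*1 = -28*1 = -28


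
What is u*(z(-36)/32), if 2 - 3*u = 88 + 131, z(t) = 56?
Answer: -1519/12 ≈ -126.58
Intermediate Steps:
u = -217/3 (u = 2/3 - (88 + 131)/3 = 2/3 - 1/3*219 = 2/3 - 73 = -217/3 ≈ -72.333)
u*(z(-36)/32) = -12152/(3*32) = -217/3*7/4 = -1519/12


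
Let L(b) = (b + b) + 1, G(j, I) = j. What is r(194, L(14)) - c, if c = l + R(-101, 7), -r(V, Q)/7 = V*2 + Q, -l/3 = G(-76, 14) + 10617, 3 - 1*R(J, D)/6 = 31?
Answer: 28872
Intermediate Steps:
L(b) = 1 + 2*b (L(b) = 2*b + 1 = 1 + 2*b)
R(J, D) = -168 (R(J, D) = 18 - 6*31 = 18 - 186 = -168)
l = -31623 (l = -3*(-76 + 10617) = -3*10541 = -31623)
r(V, Q) = -14*V - 7*Q (r(V, Q) = -7*(V*2 + Q) = -7*(2*V + Q) = -7*(Q + 2*V) = -14*V - 7*Q)
c = -31791 (c = -31623 - 168 = -31791)
r(194, L(14)) - c = (-14*194 - 7*(1 + 2*14)) - 1*(-31791) = (-2716 - 7*(1 + 28)) + 31791 = (-2716 - 7*29) + 31791 = (-2716 - 203) + 31791 = -2919 + 31791 = 28872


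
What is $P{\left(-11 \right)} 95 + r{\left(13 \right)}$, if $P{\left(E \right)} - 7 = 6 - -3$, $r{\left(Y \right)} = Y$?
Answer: $1533$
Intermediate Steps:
$P{\left(E \right)} = 16$ ($P{\left(E \right)} = 7 + \left(6 - -3\right) = 7 + \left(6 + 3\right) = 7 + 9 = 16$)
$P{\left(-11 \right)} 95 + r{\left(13 \right)} = 16 \cdot 95 + 13 = 1520 + 13 = 1533$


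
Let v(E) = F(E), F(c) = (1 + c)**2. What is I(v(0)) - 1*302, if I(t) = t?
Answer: -301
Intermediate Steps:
v(E) = (1 + E)**2
I(v(0)) - 1*302 = (1 + 0)**2 - 1*302 = 1**2 - 302 = 1 - 302 = -301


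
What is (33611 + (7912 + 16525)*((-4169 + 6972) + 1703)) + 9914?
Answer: 110156647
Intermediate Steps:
(33611 + (7912 + 16525)*((-4169 + 6972) + 1703)) + 9914 = (33611 + 24437*(2803 + 1703)) + 9914 = (33611 + 24437*4506) + 9914 = (33611 + 110113122) + 9914 = 110146733 + 9914 = 110156647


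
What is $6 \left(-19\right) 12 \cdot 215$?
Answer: $-294120$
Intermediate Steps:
$6 \left(-19\right) 12 \cdot 215 = \left(-114\right) 12 \cdot 215 = \left(-1368\right) 215 = -294120$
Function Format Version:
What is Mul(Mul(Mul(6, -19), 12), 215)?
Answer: -294120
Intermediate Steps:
Mul(Mul(Mul(6, -19), 12), 215) = Mul(Mul(-114, 12), 215) = Mul(-1368, 215) = -294120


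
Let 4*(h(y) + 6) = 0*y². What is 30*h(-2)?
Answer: -180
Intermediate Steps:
h(y) = -6 (h(y) = -6 + (0*y²)/4 = -6 + (¼)*0 = -6 + 0 = -6)
30*h(-2) = 30*(-6) = -180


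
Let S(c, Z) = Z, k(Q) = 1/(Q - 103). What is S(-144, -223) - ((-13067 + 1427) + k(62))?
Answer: 468098/41 ≈ 11417.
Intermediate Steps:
k(Q) = 1/(-103 + Q)
S(-144, -223) - ((-13067 + 1427) + k(62)) = -223 - ((-13067 + 1427) + 1/(-103 + 62)) = -223 - (-11640 + 1/(-41)) = -223 - (-11640 - 1/41) = -223 - 1*(-477241/41) = -223 + 477241/41 = 468098/41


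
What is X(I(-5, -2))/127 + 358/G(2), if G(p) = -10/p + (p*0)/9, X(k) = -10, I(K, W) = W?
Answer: -45516/635 ≈ -71.679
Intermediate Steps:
G(p) = -10/p (G(p) = -10/p + 0*(⅑) = -10/p + 0 = -10/p)
X(I(-5, -2))/127 + 358/G(2) = -10/127 + 358/((-10/2)) = -10*1/127 + 358/((-10*½)) = -10/127 + 358/(-5) = -10/127 + 358*(-⅕) = -10/127 - 358/5 = -45516/635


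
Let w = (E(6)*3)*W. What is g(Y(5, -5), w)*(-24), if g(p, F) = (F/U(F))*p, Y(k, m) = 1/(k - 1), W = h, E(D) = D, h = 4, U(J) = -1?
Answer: 432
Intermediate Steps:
W = 4
Y(k, m) = 1/(-1 + k)
w = 72 (w = (6*3)*4 = 18*4 = 72)
g(p, F) = -F*p (g(p, F) = (F/(-1))*p = (F*(-1))*p = (-F)*p = -F*p)
g(Y(5, -5), w)*(-24) = -1*72/(-1 + 5)*(-24) = -1*72/4*(-24) = -1*72*1/4*(-24) = -18*(-24) = 432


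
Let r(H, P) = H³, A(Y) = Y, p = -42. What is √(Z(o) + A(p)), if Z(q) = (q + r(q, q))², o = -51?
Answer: √17609820762 ≈ 1.3270e+5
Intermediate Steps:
Z(q) = (q + q³)²
√(Z(o) + A(p)) = √((-51)²*(1 + (-51)²)² - 42) = √(2601*(1 + 2601)² - 42) = √(2601*2602² - 42) = √(2601*6770404 - 42) = √(17609820804 - 42) = √17609820762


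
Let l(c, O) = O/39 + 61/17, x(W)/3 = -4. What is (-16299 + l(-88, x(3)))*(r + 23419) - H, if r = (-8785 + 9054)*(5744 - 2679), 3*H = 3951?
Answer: -3053602753073/221 ≈ -1.3817e+10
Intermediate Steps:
x(W) = -12 (x(W) = 3*(-4) = -12)
l(c, O) = 61/17 + O/39 (l(c, O) = O*(1/39) + 61*(1/17) = O/39 + 61/17 = 61/17 + O/39)
H = 1317 (H = (⅓)*3951 = 1317)
r = 824485 (r = 269*3065 = 824485)
(-16299 + l(-88, x(3)))*(r + 23419) - H = (-16299 + (61/17 + (1/39)*(-12)))*(824485 + 23419) - 1*1317 = (-16299 + (61/17 - 4/13))*847904 - 1317 = (-16299 + 725/221)*847904 - 1317 = -3601354/221*847904 - 1317 = -3053602462016/221 - 1317 = -3053602753073/221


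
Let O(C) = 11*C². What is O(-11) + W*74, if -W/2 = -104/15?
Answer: 35357/15 ≈ 2357.1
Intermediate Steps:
W = 208/15 (W = -(-208)/15 = -2*(-104/15) = 208/15 ≈ 13.867)
O(-11) + W*74 = 11*(-11)² + (208/15)*74 = 11*121 + 15392/15 = 1331 + 15392/15 = 35357/15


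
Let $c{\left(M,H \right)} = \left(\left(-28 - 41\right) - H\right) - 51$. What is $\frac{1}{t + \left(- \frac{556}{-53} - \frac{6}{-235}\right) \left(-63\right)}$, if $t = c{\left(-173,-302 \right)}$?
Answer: $- \frac{12455}{5984804} \approx -0.0020811$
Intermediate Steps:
$c{\left(M,H \right)} = -120 - H$ ($c{\left(M,H \right)} = \left(\left(-28 - 41\right) - H\right) - 51 = \left(-69 - H\right) - 51 = -120 - H$)
$t = 182$ ($t = -120 - -302 = -120 + 302 = 182$)
$\frac{1}{t + \left(- \frac{556}{-53} - \frac{6}{-235}\right) \left(-63\right)} = \frac{1}{182 + \left(- \frac{556}{-53} - \frac{6}{-235}\right) \left(-63\right)} = \frac{1}{182 + \left(\left(-556\right) \left(- \frac{1}{53}\right) - - \frac{6}{235}\right) \left(-63\right)} = \frac{1}{182 + \left(\frac{556}{53} + \frac{6}{235}\right) \left(-63\right)} = \frac{1}{182 + \frac{130978}{12455} \left(-63\right)} = \frac{1}{182 - \frac{8251614}{12455}} = \frac{1}{- \frac{5984804}{12455}} = - \frac{12455}{5984804}$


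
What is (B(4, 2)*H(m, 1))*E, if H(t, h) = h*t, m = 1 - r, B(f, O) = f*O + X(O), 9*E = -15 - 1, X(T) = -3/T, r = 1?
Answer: 0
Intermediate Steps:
E = -16/9 (E = (-15 - 1)/9 = (⅑)*(-16) = -16/9 ≈ -1.7778)
B(f, O) = -3/O + O*f (B(f, O) = f*O - 3/O = O*f - 3/O = -3/O + O*f)
m = 0 (m = 1 - 1*1 = 1 - 1 = 0)
(B(4, 2)*H(m, 1))*E = ((-3/2 + 2*4)*(1*0))*(-16/9) = ((-3*½ + 8)*0)*(-16/9) = ((-3/2 + 8)*0)*(-16/9) = ((13/2)*0)*(-16/9) = 0*(-16/9) = 0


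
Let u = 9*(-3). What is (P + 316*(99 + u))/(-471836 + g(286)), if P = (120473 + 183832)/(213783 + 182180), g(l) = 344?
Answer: -3003084827/62231128932 ≈ -0.048257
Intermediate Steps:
u = -27
P = 304305/395963 ≈ 0.76852
(P + 316*(99 + u))/(-471836 + g(286)) = (304305/395963 + 316*(99 - 27))/(-471836 + 344) = (304305/395963 + 316*72)/(-471492) = (304305/395963 + 22752)*(-1/471492) = (9009254481/395963)*(-1/471492) = -3003084827/62231128932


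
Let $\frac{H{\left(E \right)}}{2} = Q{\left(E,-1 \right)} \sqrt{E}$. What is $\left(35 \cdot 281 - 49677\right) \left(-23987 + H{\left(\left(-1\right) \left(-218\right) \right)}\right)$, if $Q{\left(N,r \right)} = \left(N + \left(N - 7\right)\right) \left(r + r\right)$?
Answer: $955690054 + 68368872 \sqrt{218} \approx 1.9651 \cdot 10^{9}$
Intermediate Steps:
$Q{\left(N,r \right)} = 2 r \left(-7 + 2 N\right)$ ($Q{\left(N,r \right)} = \left(N + \left(N - 7\right)\right) 2 r = \left(N + \left(-7 + N\right)\right) 2 r = \left(-7 + 2 N\right) 2 r = 2 r \left(-7 + 2 N\right)$)
$H{\left(E \right)} = 2 \sqrt{E} \left(14 - 4 E\right)$ ($H{\left(E \right)} = 2 \cdot 2 \left(-1\right) \left(-7 + 2 E\right) \sqrt{E} = 2 \left(14 - 4 E\right) \sqrt{E} = 2 \sqrt{E} \left(14 - 4 E\right)$)
$\left(35 \cdot 281 - 49677\right) \left(-23987 + H{\left(\left(-1\right) \left(-218\right) \right)}\right) = \left(35 \cdot 281 - 49677\right) \left(-23987 + \sqrt{\left(-1\right) \left(-218\right)} \left(28 - 8 \left(\left(-1\right) \left(-218\right)\right)\right)\right) = \left(9835 - 49677\right) \left(-23987 + \sqrt{218} \left(28 - 1744\right)\right) = - 39842 \left(-23987 + \sqrt{218} \left(28 - 1744\right)\right) = - 39842 \left(-23987 + \sqrt{218} \left(-1716\right)\right) = - 39842 \left(-23987 - 1716 \sqrt{218}\right) = 955690054 + 68368872 \sqrt{218}$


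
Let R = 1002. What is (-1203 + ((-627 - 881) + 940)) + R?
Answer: -769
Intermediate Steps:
(-1203 + ((-627 - 881) + 940)) + R = (-1203 + ((-627 - 881) + 940)) + 1002 = (-1203 + (-1508 + 940)) + 1002 = (-1203 - 568) + 1002 = -1771 + 1002 = -769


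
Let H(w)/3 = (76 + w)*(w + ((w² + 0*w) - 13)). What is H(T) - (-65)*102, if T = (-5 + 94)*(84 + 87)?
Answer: 10628487874425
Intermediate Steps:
T = 15219 (T = 89*171 = 15219)
H(w) = 3*(76 + w)*(-13 + w + w²) (H(w) = 3*((76 + w)*(w + ((w² + 0*w) - 13))) = 3*((76 + w)*(w + ((w² + 0) - 13))) = 3*((76 + w)*(w + (w² - 13))) = 3*((76 + w)*(w + (-13 + w²))) = 3*((76 + w)*(-13 + w + w²)) = 3*(76 + w)*(-13 + w + w²))
H(T) - (-65)*102 = (-2964 + 3*15219³ + 189*15219 + 231*15219²) - (-65)*102 = (-2964 + 3*3524993748459 + 2876391 + 231*231617961) - 1*(-6630) = (-2964 + 10574981245377 + 2876391 + 53503748991) + 6630 = 10628487867795 + 6630 = 10628487874425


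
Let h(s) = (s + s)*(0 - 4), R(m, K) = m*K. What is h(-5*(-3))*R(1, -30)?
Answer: 3600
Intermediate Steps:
R(m, K) = K*m
h(s) = -8*s (h(s) = (2*s)*(-4) = -8*s)
h(-5*(-3))*R(1, -30) = (-(-40)*(-3))*(-30*1) = -8*15*(-30) = -120*(-30) = 3600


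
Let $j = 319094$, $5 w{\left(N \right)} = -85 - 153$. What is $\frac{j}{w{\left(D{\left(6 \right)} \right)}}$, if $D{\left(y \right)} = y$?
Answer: $- \frac{797735}{119} \approx -6703.7$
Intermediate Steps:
$w{\left(N \right)} = - \frac{238}{5}$ ($w{\left(N \right)} = \frac{-85 - 153}{5} = \frac{1}{5} \left(-238\right) = - \frac{238}{5}$)
$\frac{j}{w{\left(D{\left(6 \right)} \right)}} = \frac{319094}{- \frac{238}{5}} = 319094 \left(- \frac{5}{238}\right) = - \frac{797735}{119}$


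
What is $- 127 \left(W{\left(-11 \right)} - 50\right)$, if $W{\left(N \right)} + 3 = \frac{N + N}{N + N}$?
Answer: $6604$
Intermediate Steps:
$W{\left(N \right)} = -2$ ($W{\left(N \right)} = -3 + \frac{N + N}{N + N} = -3 + \frac{2 N}{2 N} = -3 + 2 N \frac{1}{2 N} = -3 + 1 = -2$)
$- 127 \left(W{\left(-11 \right)} - 50\right) = - 127 \left(-2 - 50\right) = \left(-127\right) \left(-52\right) = 6604$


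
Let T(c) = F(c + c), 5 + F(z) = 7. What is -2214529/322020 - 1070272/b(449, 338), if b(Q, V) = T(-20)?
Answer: -172326709249/322020 ≈ -5.3514e+5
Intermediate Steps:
F(z) = 2 (F(z) = -5 + 7 = 2)
T(c) = 2
b(Q, V) = 2
-2214529/322020 - 1070272/b(449, 338) = -2214529/322020 - 1070272/2 = -2214529*1/322020 - 1070272*½ = -2214529/322020 - 535136 = -172326709249/322020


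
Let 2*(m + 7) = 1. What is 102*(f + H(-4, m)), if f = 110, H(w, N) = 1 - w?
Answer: 11730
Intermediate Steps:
m = -13/2 (m = -7 + (1/2)*1 = -7 + 1/2 = -13/2 ≈ -6.5000)
102*(f + H(-4, m)) = 102*(110 + (1 - 1*(-4))) = 102*(110 + (1 + 4)) = 102*(110 + 5) = 102*115 = 11730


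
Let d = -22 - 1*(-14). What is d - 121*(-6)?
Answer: 718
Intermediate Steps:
d = -8 (d = -22 + 14 = -8)
d - 121*(-6) = -8 - 121*(-6) = -8 + 726 = 718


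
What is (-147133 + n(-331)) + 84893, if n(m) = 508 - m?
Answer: -61401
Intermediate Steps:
(-147133 + n(-331)) + 84893 = (-147133 + (508 - 1*(-331))) + 84893 = (-147133 + (508 + 331)) + 84893 = (-147133 + 839) + 84893 = -146294 + 84893 = -61401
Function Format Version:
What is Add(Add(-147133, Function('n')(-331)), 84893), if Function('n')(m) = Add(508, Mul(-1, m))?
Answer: -61401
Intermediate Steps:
Add(Add(-147133, Function('n')(-331)), 84893) = Add(Add(-147133, Add(508, Mul(-1, -331))), 84893) = Add(Add(-147133, Add(508, 331)), 84893) = Add(Add(-147133, 839), 84893) = Add(-146294, 84893) = -61401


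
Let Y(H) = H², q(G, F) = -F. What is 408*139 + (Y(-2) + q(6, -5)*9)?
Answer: 56761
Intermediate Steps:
408*139 + (Y(-2) + q(6, -5)*9) = 408*139 + ((-2)² - 1*(-5)*9) = 56712 + (4 + 5*9) = 56712 + (4 + 45) = 56712 + 49 = 56761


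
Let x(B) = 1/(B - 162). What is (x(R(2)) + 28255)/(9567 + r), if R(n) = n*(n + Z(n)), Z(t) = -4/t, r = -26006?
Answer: -4577309/2663118 ≈ -1.7188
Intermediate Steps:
R(n) = n*(n - 4/n)
x(B) = 1/(-162 + B)
(x(R(2)) + 28255)/(9567 + r) = (1/(-162 + (-4 + 2**2)) + 28255)/(9567 - 26006) = (1/(-162 + (-4 + 4)) + 28255)/(-16439) = (1/(-162 + 0) + 28255)*(-1/16439) = (1/(-162) + 28255)*(-1/16439) = (-1/162 + 28255)*(-1/16439) = (4577309/162)*(-1/16439) = -4577309/2663118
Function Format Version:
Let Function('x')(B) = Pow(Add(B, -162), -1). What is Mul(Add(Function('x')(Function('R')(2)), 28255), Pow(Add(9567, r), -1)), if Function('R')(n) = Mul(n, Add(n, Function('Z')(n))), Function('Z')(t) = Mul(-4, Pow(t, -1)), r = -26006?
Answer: Rational(-4577309, 2663118) ≈ -1.7188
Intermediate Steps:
Function('R')(n) = Mul(n, Add(n, Mul(-4, Pow(n, -1))))
Function('x')(B) = Pow(Add(-162, B), -1)
Mul(Add(Function('x')(Function('R')(2)), 28255), Pow(Add(9567, r), -1)) = Mul(Add(Pow(Add(-162, Add(-4, Pow(2, 2))), -1), 28255), Pow(Add(9567, -26006), -1)) = Mul(Add(Pow(Add(-162, Add(-4, 4)), -1), 28255), Pow(-16439, -1)) = Mul(Add(Pow(Add(-162, 0), -1), 28255), Rational(-1, 16439)) = Mul(Add(Pow(-162, -1), 28255), Rational(-1, 16439)) = Mul(Add(Rational(-1, 162), 28255), Rational(-1, 16439)) = Mul(Rational(4577309, 162), Rational(-1, 16439)) = Rational(-4577309, 2663118)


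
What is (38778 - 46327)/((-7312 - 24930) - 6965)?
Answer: 7549/39207 ≈ 0.19254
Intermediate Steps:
(38778 - 46327)/((-7312 - 24930) - 6965) = -7549/(-32242 - 6965) = -7549/(-39207) = -7549*(-1/39207) = 7549/39207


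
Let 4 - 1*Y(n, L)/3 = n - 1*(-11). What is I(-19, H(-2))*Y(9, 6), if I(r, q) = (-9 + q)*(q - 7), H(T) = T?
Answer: -4752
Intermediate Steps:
I(r, q) = (-9 + q)*(-7 + q)
Y(n, L) = -21 - 3*n (Y(n, L) = 12 - 3*(n - 1*(-11)) = 12 - 3*(n + 11) = 12 - 3*(11 + n) = 12 + (-33 - 3*n) = -21 - 3*n)
I(-19, H(-2))*Y(9, 6) = (63 + (-2)² - 16*(-2))*(-21 - 3*9) = (63 + 4 + 32)*(-21 - 27) = 99*(-48) = -4752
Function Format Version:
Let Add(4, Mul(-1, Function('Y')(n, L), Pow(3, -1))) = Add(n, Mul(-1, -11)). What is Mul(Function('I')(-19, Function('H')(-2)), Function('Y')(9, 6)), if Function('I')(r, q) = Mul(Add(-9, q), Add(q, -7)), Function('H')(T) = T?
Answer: -4752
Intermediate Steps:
Function('I')(r, q) = Mul(Add(-9, q), Add(-7, q))
Function('Y')(n, L) = Add(-21, Mul(-3, n)) (Function('Y')(n, L) = Add(12, Mul(-3, Add(n, Mul(-1, -11)))) = Add(12, Mul(-3, Add(n, 11))) = Add(12, Mul(-3, Add(11, n))) = Add(12, Add(-33, Mul(-3, n))) = Add(-21, Mul(-3, n)))
Mul(Function('I')(-19, Function('H')(-2)), Function('Y')(9, 6)) = Mul(Add(63, Pow(-2, 2), Mul(-16, -2)), Add(-21, Mul(-3, 9))) = Mul(Add(63, 4, 32), Add(-21, -27)) = Mul(99, -48) = -4752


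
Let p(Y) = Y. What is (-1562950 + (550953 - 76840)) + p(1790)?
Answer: -1087047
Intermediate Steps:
(-1562950 + (550953 - 76840)) + p(1790) = (-1562950 + (550953 - 76840)) + 1790 = (-1562950 + 474113) + 1790 = -1088837 + 1790 = -1087047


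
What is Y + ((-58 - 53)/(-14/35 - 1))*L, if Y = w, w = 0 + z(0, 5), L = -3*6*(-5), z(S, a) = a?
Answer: 49985/7 ≈ 7140.7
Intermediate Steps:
L = 90 (L = -18*(-5) = 90)
w = 5 (w = 0 + 5 = 5)
Y = 5
Y + ((-58 - 53)/(-14/35 - 1))*L = 5 + ((-58 - 53)/(-14/35 - 1))*90 = 5 - 111/(-14*1/35 - 1)*90 = 5 - 111/(-⅖ - 1)*90 = 5 - 111/(-7/5)*90 = 5 - 111*(-5/7)*90 = 5 + (555/7)*90 = 5 + 49950/7 = 49985/7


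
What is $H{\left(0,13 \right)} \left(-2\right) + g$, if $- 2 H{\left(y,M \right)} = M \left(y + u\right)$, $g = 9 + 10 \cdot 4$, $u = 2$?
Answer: $75$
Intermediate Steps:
$g = 49$ ($g = 9 + 40 = 49$)
$H{\left(y,M \right)} = - \frac{M \left(2 + y\right)}{2}$ ($H{\left(y,M \right)} = - \frac{M \left(y + 2\right)}{2} = - \frac{M \left(2 + y\right)}{2}$)
$H{\left(0,13 \right)} \left(-2\right) + g = \left(- \frac{1}{2}\right) 13 \left(2 + 0\right) \left(-2\right) + 49 = \left(- \frac{1}{2}\right) 13 \cdot 2 \left(-2\right) + 49 = \left(-13\right) \left(-2\right) + 49 = 26 + 49 = 75$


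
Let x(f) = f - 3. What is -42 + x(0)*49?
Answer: -189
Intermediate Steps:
x(f) = -3 + f
-42 + x(0)*49 = -42 + (-3 + 0)*49 = -42 - 3*49 = -42 - 147 = -189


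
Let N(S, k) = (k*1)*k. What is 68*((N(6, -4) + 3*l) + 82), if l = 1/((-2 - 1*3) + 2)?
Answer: 6596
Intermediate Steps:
N(S, k) = k² (N(S, k) = k*k = k²)
l = -⅓ (l = 1/((-2 - 3) + 2) = 1/(-5 + 2) = 1/(-3) = -⅓ ≈ -0.33333)
68*((N(6, -4) + 3*l) + 82) = 68*(((-4)² + 3*(-⅓)) + 82) = 68*((16 - 1) + 82) = 68*(15 + 82) = 68*97 = 6596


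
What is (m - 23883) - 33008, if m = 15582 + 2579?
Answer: -38730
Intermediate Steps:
m = 18161
(m - 23883) - 33008 = (18161 - 23883) - 33008 = -5722 - 33008 = -38730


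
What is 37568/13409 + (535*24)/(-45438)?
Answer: 255807204/101546357 ≈ 2.5191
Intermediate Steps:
37568/13409 + (535*24)/(-45438) = 37568*(1/13409) + 12840*(-1/45438) = 37568/13409 - 2140/7573 = 255807204/101546357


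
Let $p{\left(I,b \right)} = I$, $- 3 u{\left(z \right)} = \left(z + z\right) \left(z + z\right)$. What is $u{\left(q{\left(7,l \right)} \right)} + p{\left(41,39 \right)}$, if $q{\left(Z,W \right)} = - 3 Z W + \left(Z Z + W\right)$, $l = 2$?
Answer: $-67$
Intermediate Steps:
$q{\left(Z,W \right)} = W + Z^{2} - 3 W Z$ ($q{\left(Z,W \right)} = - 3 W Z + \left(Z^{2} + W\right) = - 3 W Z + \left(W + Z^{2}\right) = W + Z^{2} - 3 W Z$)
$u{\left(z \right)} = - \frac{4 z^{2}}{3}$ ($u{\left(z \right)} = - \frac{\left(z + z\right) \left(z + z\right)}{3} = - \frac{2 z 2 z}{3} = - \frac{4 z^{2}}{3}$)
$u{\left(q{\left(7,l \right)} \right)} + p{\left(41,39 \right)} = - \frac{4 \left(2 + 7^{2} - 6 \cdot 7\right)^{2}}{3} + 41 = - \frac{4 \left(2 + 49 - 42\right)^{2}}{3} + 41 = - \frac{4 \cdot 9^{2}}{3} + 41 = \left(- \frac{4}{3}\right) 81 + 41 = -108 + 41 = -67$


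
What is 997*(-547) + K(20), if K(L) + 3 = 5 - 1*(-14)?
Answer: -545343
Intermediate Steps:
K(L) = 16 (K(L) = -3 + (5 - 1*(-14)) = -3 + (5 + 14) = -3 + 19 = 16)
997*(-547) + K(20) = 997*(-547) + 16 = -545359 + 16 = -545343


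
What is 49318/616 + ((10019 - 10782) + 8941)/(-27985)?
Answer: 23709079/297220 ≈ 79.769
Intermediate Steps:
49318/616 + ((10019 - 10782) + 8941)/(-27985) = 49318*(1/616) + (-763 + 8941)*(-1/27985) = 24659/308 + 8178*(-1/27985) = 24659/308 - 282/965 = 23709079/297220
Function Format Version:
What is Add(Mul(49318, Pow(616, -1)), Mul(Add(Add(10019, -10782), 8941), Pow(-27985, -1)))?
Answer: Rational(23709079, 297220) ≈ 79.769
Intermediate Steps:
Add(Mul(49318, Pow(616, -1)), Mul(Add(Add(10019, -10782), 8941), Pow(-27985, -1))) = Add(Mul(49318, Rational(1, 616)), Mul(Add(-763, 8941), Rational(-1, 27985))) = Add(Rational(24659, 308), Mul(8178, Rational(-1, 27985))) = Add(Rational(24659, 308), Rational(-282, 965)) = Rational(23709079, 297220)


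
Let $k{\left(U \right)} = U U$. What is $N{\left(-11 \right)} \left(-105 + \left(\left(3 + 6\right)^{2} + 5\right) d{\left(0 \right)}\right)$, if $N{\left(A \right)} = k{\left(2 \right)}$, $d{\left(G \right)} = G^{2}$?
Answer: $-420$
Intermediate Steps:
$k{\left(U \right)} = U^{2}$
$N{\left(A \right)} = 4$ ($N{\left(A \right)} = 2^{2} = 4$)
$N{\left(-11 \right)} \left(-105 + \left(\left(3 + 6\right)^{2} + 5\right) d{\left(0 \right)}\right) = 4 \left(-105 + \left(\left(3 + 6\right)^{2} + 5\right) 0^{2}\right) = 4 \left(-105 + \left(9^{2} + 5\right) 0\right) = 4 \left(-105 + \left(81 + 5\right) 0\right) = 4 \left(-105 + 86 \cdot 0\right) = 4 \left(-105 + 0\right) = 4 \left(-105\right) = -420$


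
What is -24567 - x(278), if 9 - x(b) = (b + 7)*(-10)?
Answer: -27426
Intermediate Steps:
x(b) = 79 + 10*b (x(b) = 9 - (b + 7)*(-10) = 9 - (7 + b)*(-10) = 9 - (-70 - 10*b) = 9 + (70 + 10*b) = 79 + 10*b)
-24567 - x(278) = -24567 - (79 + 10*278) = -24567 - (79 + 2780) = -24567 - 1*2859 = -24567 - 2859 = -27426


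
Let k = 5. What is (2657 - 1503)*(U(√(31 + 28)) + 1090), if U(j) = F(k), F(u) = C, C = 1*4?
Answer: 1262476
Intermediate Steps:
C = 4
F(u) = 4
U(j) = 4
(2657 - 1503)*(U(√(31 + 28)) + 1090) = (2657 - 1503)*(4 + 1090) = 1154*1094 = 1262476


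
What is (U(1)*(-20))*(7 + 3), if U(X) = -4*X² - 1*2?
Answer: 1200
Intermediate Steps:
U(X) = -2 - 4*X² (U(X) = -4*X² - 2 = -2 - 4*X²)
(U(1)*(-20))*(7 + 3) = ((-2 - 4*1²)*(-20))*(7 + 3) = ((-2 - 4*1)*(-20))*10 = ((-2 - 4)*(-20))*10 = -6*(-20)*10 = 120*10 = 1200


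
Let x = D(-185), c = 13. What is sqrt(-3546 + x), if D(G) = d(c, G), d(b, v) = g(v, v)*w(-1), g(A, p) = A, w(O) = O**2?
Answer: I*sqrt(3731) ≈ 61.082*I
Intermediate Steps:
d(b, v) = v (d(b, v) = v*(-1)**2 = v*1 = v)
D(G) = G
x = -185
sqrt(-3546 + x) = sqrt(-3546 - 185) = sqrt(-3731) = I*sqrt(3731)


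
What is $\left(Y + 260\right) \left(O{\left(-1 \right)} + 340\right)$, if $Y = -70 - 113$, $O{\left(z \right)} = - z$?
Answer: $26257$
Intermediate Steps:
$Y = -183$ ($Y = -70 - 113 = -183$)
$\left(Y + 260\right) \left(O{\left(-1 \right)} + 340\right) = \left(-183 + 260\right) \left(\left(-1\right) \left(-1\right) + 340\right) = 77 \left(1 + 340\right) = 77 \cdot 341 = 26257$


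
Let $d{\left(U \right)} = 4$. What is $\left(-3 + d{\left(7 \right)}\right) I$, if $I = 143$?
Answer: $143$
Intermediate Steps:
$\left(-3 + d{\left(7 \right)}\right) I = \left(-3 + 4\right) 143 = 1 \cdot 143 = 143$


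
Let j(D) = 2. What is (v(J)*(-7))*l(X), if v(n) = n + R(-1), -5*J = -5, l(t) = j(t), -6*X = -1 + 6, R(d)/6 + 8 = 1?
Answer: 574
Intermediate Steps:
R(d) = -42 (R(d) = -48 + 6*1 = -48 + 6 = -42)
X = -5/6 (X = -(-1 + 6)/6 = -1/6*5 = -5/6 ≈ -0.83333)
l(t) = 2
J = 1 (J = -1/5*(-5) = 1)
v(n) = -42 + n (v(n) = n - 42 = -42 + n)
(v(J)*(-7))*l(X) = ((-42 + 1)*(-7))*2 = -41*(-7)*2 = 287*2 = 574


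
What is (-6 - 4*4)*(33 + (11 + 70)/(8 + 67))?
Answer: -18744/25 ≈ -749.76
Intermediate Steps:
(-6 - 4*4)*(33 + (11 + 70)/(8 + 67)) = (-6 - 16)*(33 + 81/75) = -22*(33 + 81*(1/75)) = -22*(33 + 27/25) = -22*852/25 = -18744/25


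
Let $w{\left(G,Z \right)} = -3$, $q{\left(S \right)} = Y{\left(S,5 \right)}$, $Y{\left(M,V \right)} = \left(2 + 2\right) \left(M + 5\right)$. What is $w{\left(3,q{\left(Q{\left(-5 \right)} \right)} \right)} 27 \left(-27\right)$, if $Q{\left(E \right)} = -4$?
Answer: $2187$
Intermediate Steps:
$Y{\left(M,V \right)} = 20 + 4 M$ ($Y{\left(M,V \right)} = 4 \left(5 + M\right) = 20 + 4 M$)
$q{\left(S \right)} = 20 + 4 S$
$w{\left(3,q{\left(Q{\left(-5 \right)} \right)} \right)} 27 \left(-27\right) = \left(-3\right) 27 \left(-27\right) = \left(-81\right) \left(-27\right) = 2187$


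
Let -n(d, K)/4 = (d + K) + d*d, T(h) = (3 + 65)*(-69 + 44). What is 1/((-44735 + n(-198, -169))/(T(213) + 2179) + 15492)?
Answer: 479/7220585 ≈ 6.6338e-5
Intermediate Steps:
T(h) = -1700 (T(h) = 68*(-25) = -1700)
n(d, K) = -4*K - 4*d - 4*d**2 (n(d, K) = -4*((d + K) + d*d) = -4*((K + d) + d**2) = -4*(K + d + d**2) = -4*K - 4*d - 4*d**2)
1/((-44735 + n(-198, -169))/(T(213) + 2179) + 15492) = 1/((-44735 + (-4*(-169) - 4*(-198) - 4*(-198)**2))/(-1700 + 2179) + 15492) = 1/((-44735 + (676 + 792 - 4*39204))/479 + 15492) = 1/((-44735 + (676 + 792 - 156816))*(1/479) + 15492) = 1/((-44735 - 155348)*(1/479) + 15492) = 1/(-200083*1/479 + 15492) = 1/(-200083/479 + 15492) = 1/(7220585/479) = 479/7220585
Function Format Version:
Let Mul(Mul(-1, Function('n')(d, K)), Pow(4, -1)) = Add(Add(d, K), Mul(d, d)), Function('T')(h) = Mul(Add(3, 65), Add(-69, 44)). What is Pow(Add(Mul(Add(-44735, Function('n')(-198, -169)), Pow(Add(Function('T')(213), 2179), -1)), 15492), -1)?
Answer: Rational(479, 7220585) ≈ 6.6338e-5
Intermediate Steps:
Function('T')(h) = -1700 (Function('T')(h) = Mul(68, -25) = -1700)
Function('n')(d, K) = Add(Mul(-4, K), Mul(-4, d), Mul(-4, Pow(d, 2))) (Function('n')(d, K) = Mul(-4, Add(Add(d, K), Mul(d, d))) = Mul(-4, Add(Add(K, d), Pow(d, 2))) = Mul(-4, Add(K, d, Pow(d, 2))) = Add(Mul(-4, K), Mul(-4, d), Mul(-4, Pow(d, 2))))
Pow(Add(Mul(Add(-44735, Function('n')(-198, -169)), Pow(Add(Function('T')(213), 2179), -1)), 15492), -1) = Pow(Add(Mul(Add(-44735, Add(Mul(-4, -169), Mul(-4, -198), Mul(-4, Pow(-198, 2)))), Pow(Add(-1700, 2179), -1)), 15492), -1) = Pow(Add(Mul(Add(-44735, Add(676, 792, Mul(-4, 39204))), Pow(479, -1)), 15492), -1) = Pow(Add(Mul(Add(-44735, Add(676, 792, -156816)), Rational(1, 479)), 15492), -1) = Pow(Add(Mul(Add(-44735, -155348), Rational(1, 479)), 15492), -1) = Pow(Add(Mul(-200083, Rational(1, 479)), 15492), -1) = Pow(Add(Rational(-200083, 479), 15492), -1) = Pow(Rational(7220585, 479), -1) = Rational(479, 7220585)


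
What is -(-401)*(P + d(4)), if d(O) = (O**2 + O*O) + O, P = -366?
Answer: -132330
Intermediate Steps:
d(O) = O + 2*O**2 (d(O) = (O**2 + O**2) + O = 2*O**2 + O = O + 2*O**2)
-(-401)*(P + d(4)) = -(-401)*(-366 + 4*(1 + 2*4)) = -(-401)*(-366 + 4*(1 + 8)) = -(-401)*(-366 + 4*9) = -(-401)*(-366 + 36) = -(-401)*(-330) = -1*132330 = -132330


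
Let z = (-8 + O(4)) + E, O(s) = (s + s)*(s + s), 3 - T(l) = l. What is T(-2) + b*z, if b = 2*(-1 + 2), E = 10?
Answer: 137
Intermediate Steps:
T(l) = 3 - l
b = 2 (b = 2*1 = 2)
O(s) = 4*s² (O(s) = (2*s)*(2*s) = 4*s²)
z = 66 (z = (-8 + 4*4²) + 10 = (-8 + 4*16) + 10 = (-8 + 64) + 10 = 56 + 10 = 66)
T(-2) + b*z = (3 - 1*(-2)) + 2*66 = (3 + 2) + 132 = 5 + 132 = 137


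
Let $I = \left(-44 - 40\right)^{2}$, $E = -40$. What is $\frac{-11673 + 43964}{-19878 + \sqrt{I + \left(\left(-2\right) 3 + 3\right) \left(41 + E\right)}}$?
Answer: $- \frac{30565738}{18815611} - \frac{4613 \sqrt{7053}}{56446833} \approx -1.6314$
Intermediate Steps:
$I = 7056$ ($I = \left(-84\right)^{2} = 7056$)
$\frac{-11673 + 43964}{-19878 + \sqrt{I + \left(\left(-2\right) 3 + 3\right) \left(41 + E\right)}} = \frac{-11673 + 43964}{-19878 + \sqrt{7056 + \left(\left(-2\right) 3 + 3\right) \left(41 - 40\right)}} = \frac{32291}{-19878 + \sqrt{7056 + \left(-6 + 3\right) 1}} = \frac{32291}{-19878 + \sqrt{7056 - 3}} = \frac{32291}{-19878 + \sqrt{7053}}$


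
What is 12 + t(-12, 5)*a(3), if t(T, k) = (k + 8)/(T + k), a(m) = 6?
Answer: 6/7 ≈ 0.85714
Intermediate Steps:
t(T, k) = (8 + k)/(T + k)
12 + t(-12, 5)*a(3) = 12 + ((8 + 5)/(-12 + 5))*6 = 12 + (13/(-7))*6 = 12 - ⅐*13*6 = 12 - 13/7*6 = 12 - 78/7 = 6/7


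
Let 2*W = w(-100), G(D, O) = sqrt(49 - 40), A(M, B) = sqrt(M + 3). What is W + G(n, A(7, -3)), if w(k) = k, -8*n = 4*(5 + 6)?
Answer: -47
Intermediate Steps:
A(M, B) = sqrt(3 + M)
n = -11/2 (n = -(5 + 6)/2 = -11/2 ≈ -5.5000)
G(D, O) = 3 (G(D, O) = sqrt(9) = 3)
W = -50 (W = (1/2)*(-100) = -50)
W + G(n, A(7, -3)) = -50 + 3 = -47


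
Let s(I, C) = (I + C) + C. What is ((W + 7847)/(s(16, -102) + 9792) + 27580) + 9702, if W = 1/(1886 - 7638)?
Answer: 2059585134599/55242208 ≈ 37283.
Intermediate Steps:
W = -1/5752 (W = 1/(-5752) = -1/5752 ≈ -0.00017385)
s(I, C) = I + 2*C (s(I, C) = (C + I) + C = I + 2*C)
((W + 7847)/(s(16, -102) + 9792) + 27580) + 9702 = ((-1/5752 + 7847)/((16 + 2*(-102)) + 9792) + 27580) + 9702 = (45135943/(5752*((16 - 204) + 9792)) + 27580) + 9702 = (45135943/(5752*(-188 + 9792)) + 27580) + 9702 = ((45135943/5752)/9604 + 27580) + 9702 = ((45135943/5752)*(1/9604) + 27580) + 9702 = (45135943/55242208 + 27580) + 9702 = 1523625232583/55242208 + 9702 = 2059585134599/55242208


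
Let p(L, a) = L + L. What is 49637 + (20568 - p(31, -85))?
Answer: 70143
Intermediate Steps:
p(L, a) = 2*L
49637 + (20568 - p(31, -85)) = 49637 + (20568 - 2*31) = 49637 + (20568 - 1*62) = 49637 + (20568 - 62) = 49637 + 20506 = 70143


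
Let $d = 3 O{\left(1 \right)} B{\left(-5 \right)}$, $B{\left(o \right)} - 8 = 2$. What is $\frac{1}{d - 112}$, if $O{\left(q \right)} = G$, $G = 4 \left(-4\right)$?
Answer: $- \frac{1}{592} \approx -0.0016892$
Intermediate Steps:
$G = -16$
$O{\left(q \right)} = -16$
$B{\left(o \right)} = 10$ ($B{\left(o \right)} = 8 + 2 = 10$)
$d = -480$ ($d = 3 \left(-16\right) 10 = \left(-48\right) 10 = -480$)
$\frac{1}{d - 112} = \frac{1}{-480 - 112} = \frac{1}{-592} = - \frac{1}{592}$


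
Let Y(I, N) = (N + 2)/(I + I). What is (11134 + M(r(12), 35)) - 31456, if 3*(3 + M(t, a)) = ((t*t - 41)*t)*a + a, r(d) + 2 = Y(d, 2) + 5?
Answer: -13904515/648 ≈ -21458.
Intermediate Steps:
Y(I, N) = (2 + N)/(2*I) (Y(I, N) = (2 + N)/((2*I)) = (2 + N)*(1/(2*I)) = (2 + N)/(2*I))
r(d) = 3 + 2/d (r(d) = -2 + ((2 + 2)/(2*d) + 5) = -2 + ((½)*4/d + 5) = -2 + (2/d + 5) = -2 + (5 + 2/d) = 3 + 2/d)
M(t, a) = -3 + a/3 + a*t*(-41 + t²)/3 (M(t, a) = -3 + (((t*t - 41)*t)*a + a)/3 = -3 + (((t² - 41)*t)*a + a)/3 = -3 + (((-41 + t²)*t)*a + a)/3 = -3 + ((t*(-41 + t²))*a + a)/3 = -3 + (a*t*(-41 + t²) + a)/3 = -3 + (a + a*t*(-41 + t²))/3 = -3 + (a/3 + a*t*(-41 + t²)/3) = -3 + a/3 + a*t*(-41 + t²)/3)
(11134 + M(r(12), 35)) - 31456 = (11134 + (-3 + (⅓)*35 - 41/3*35*(3 + 2/12) + (⅓)*35*(3 + 2/12)³)) - 31456 = (11134 + (-3 + 35/3 - 41/3*35*(3 + 2*(1/12)) + (⅓)*35*(3 + 2*(1/12))³)) - 31456 = (11134 + (-3 + 35/3 - 41/3*35*(3 + ⅙) + (⅓)*35*(3 + ⅙)³)) - 31456 = (11134 + (-3 + 35/3 - 41/3*35*19/6 + (⅓)*35*(19/6)³)) - 31456 = (11134 + (-3 + 35/3 - 27265/18 + (⅓)*35*(6859/216))) - 31456 = (11134 + (-3 + 35/3 - 27265/18 + 240065/648)) - 31456 = (11134 - 735859/648) - 31456 = 6478973/648 - 31456 = -13904515/648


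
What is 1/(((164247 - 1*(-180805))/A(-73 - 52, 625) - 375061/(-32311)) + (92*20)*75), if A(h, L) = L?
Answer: 20194375/2798207138297 ≈ 7.2169e-6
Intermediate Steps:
1/(((164247 - 1*(-180805))/A(-73 - 52, 625) - 375061/(-32311)) + (92*20)*75) = 1/(((164247 - 1*(-180805))/625 - 375061/(-32311)) + (92*20)*75) = 1/(((164247 + 180805)*(1/625) - 375061*(-1/32311)) + 1840*75) = 1/((345052*(1/625) + 375061/32311) + 138000) = 1/((345052/625 + 375061/32311) + 138000) = 1/(11383388297/20194375 + 138000) = 1/(2798207138297/20194375) = 20194375/2798207138297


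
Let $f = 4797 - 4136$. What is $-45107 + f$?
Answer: $-44446$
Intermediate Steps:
$f = 661$
$-45107 + f = -45107 + 661 = -44446$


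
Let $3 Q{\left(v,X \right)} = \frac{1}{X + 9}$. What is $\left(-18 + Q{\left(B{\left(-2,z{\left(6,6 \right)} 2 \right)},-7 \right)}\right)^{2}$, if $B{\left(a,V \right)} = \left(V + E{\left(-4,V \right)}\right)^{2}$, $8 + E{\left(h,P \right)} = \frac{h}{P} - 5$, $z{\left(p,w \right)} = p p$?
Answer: $\frac{11449}{36} \approx 318.03$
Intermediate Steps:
$z{\left(p,w \right)} = p^{2}$
$E{\left(h,P \right)} = -13 + \frac{h}{P}$ ($E{\left(h,P \right)} = -8 - \left(5 - \frac{h}{P}\right) = -13 + \frac{h}{P}$)
$B{\left(a,V \right)} = \left(-13 + V - \frac{4}{V}\right)^{2}$ ($B{\left(a,V \right)} = \left(V - \left(13 + \frac{4}{V}\right)\right)^{2} = \left(-13 + V - \frac{4}{V}\right)^{2}$)
$Q{\left(v,X \right)} = \frac{1}{3 \left(9 + X\right)}$ ($Q{\left(v,X \right)} = \frac{1}{3 \left(X + 9\right)} = \frac{1}{3 \left(9 + X\right)}$)
$\left(-18 + Q{\left(B{\left(-2,z{\left(6,6 \right)} 2 \right)},-7 \right)}\right)^{2} = \left(-18 + \frac{1}{3 \left(9 - 7\right)}\right)^{2} = \left(-18 + \frac{1}{3 \cdot 2}\right)^{2} = \left(-18 + \frac{1}{3} \cdot \frac{1}{2}\right)^{2} = \left(-18 + \frac{1}{6}\right)^{2} = \left(- \frac{107}{6}\right)^{2} = \frac{11449}{36}$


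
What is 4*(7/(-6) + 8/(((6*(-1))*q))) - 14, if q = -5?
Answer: -88/5 ≈ -17.600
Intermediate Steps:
4*(7/(-6) + 8/(((6*(-1))*q))) - 14 = 4*(7/(-6) + 8/(((6*(-1))*(-5)))) - 14 = 4*(7*(-1/6) + 8/((-6*(-5)))) - 14 = 4*(-7/6 + 8/30) - 14 = 4*(-7/6 + 8*(1/30)) - 14 = 4*(-7/6 + 4/15) - 14 = 4*(-9/10) - 14 = -18/5 - 14 = -88/5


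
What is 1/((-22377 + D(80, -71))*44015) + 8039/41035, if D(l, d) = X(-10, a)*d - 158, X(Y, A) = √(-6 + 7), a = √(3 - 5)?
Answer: 319953191979/1633198071926 ≈ 0.19591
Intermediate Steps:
a = I*√2 (a = √(-2) = I*√2 ≈ 1.4142*I)
X(Y, A) = 1 (X(Y, A) = √1 = 1)
D(l, d) = -158 + d (D(l, d) = 1*d - 158 = d - 158 = -158 + d)
1/((-22377 + D(80, -71))*44015) + 8039/41035 = 1/(-22377 + (-158 - 71)*44015) + 8039/41035 = (1/44015)/(-22377 - 229) + 8039*(1/41035) = (1/44015)/(-22606) + 8039/41035 = -1/22606*1/44015 + 8039/41035 = -1/995003090 + 8039/41035 = 319953191979/1633198071926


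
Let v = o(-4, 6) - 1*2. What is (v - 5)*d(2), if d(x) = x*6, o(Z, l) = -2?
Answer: -108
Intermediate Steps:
v = -4 (v = -2 - 1*2 = -2 - 2 = -4)
d(x) = 6*x
(v - 5)*d(2) = (-4 - 5)*(6*2) = -9*12 = -108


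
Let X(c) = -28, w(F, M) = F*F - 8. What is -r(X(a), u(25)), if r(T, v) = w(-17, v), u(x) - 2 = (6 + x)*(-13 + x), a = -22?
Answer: -281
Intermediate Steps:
w(F, M) = -8 + F² (w(F, M) = F² - 8 = -8 + F²)
u(x) = 2 + (-13 + x)*(6 + x) (u(x) = 2 + (6 + x)*(-13 + x) = 2 + (-13 + x)*(6 + x))
r(T, v) = 281 (r(T, v) = -8 + (-17)² = -8 + 289 = 281)
-r(X(a), u(25)) = -1*281 = -281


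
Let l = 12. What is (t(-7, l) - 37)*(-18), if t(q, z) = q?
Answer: 792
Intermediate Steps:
(t(-7, l) - 37)*(-18) = (-7 - 37)*(-18) = -44*(-18) = 792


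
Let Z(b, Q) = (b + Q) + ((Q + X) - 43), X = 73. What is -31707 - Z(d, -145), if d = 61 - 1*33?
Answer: -31475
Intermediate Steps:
d = 28 (d = 61 - 33 = 28)
Z(b, Q) = 30 + b + 2*Q (Z(b, Q) = (b + Q) + ((Q + 73) - 43) = (Q + b) + ((73 + Q) - 43) = (Q + b) + (30 + Q) = 30 + b + 2*Q)
-31707 - Z(d, -145) = -31707 - (30 + 28 + 2*(-145)) = -31707 - (30 + 28 - 290) = -31707 - 1*(-232) = -31707 + 232 = -31475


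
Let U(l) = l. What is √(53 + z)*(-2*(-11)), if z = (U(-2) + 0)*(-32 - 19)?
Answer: 22*√155 ≈ 273.90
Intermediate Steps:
z = 102 (z = (-2 + 0)*(-32 - 19) = -2*(-51) = 102)
√(53 + z)*(-2*(-11)) = √(53 + 102)*(-2*(-11)) = √155*22 = 22*√155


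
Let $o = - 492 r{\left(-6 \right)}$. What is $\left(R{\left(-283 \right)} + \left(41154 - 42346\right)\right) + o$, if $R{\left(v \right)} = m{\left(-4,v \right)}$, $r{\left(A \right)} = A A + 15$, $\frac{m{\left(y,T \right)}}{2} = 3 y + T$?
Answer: $-26874$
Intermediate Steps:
$m{\left(y,T \right)} = 2 T + 6 y$ ($m{\left(y,T \right)} = 2 \left(3 y + T\right) = 2 \left(T + 3 y\right) = 2 T + 6 y$)
$r{\left(A \right)} = 15 + A^{2}$ ($r{\left(A \right)} = A^{2} + 15 = 15 + A^{2}$)
$R{\left(v \right)} = -24 + 2 v$ ($R{\left(v \right)} = 2 v + 6 \left(-4\right) = 2 v - 24 = -24 + 2 v$)
$o = -25092$ ($o = - 492 \left(15 + \left(-6\right)^{2}\right) = - 492 \left(15 + 36\right) = \left(-492\right) 51 = -25092$)
$\left(R{\left(-283 \right)} + \left(41154 - 42346\right)\right) + o = \left(\left(-24 + 2 \left(-283\right)\right) + \left(41154 - 42346\right)\right) - 25092 = \left(\left(-24 - 566\right) + \left(41154 - 42346\right)\right) - 25092 = \left(-590 - 1192\right) - 25092 = -1782 - 25092 = -26874$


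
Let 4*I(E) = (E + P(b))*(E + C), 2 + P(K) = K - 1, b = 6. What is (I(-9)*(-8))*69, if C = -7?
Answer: -13248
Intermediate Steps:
P(K) = -3 + K (P(K) = -2 + (K - 1) = -2 + (-1 + K) = -3 + K)
I(E) = (-7 + E)*(3 + E)/4 (I(E) = ((E + (-3 + 6))*(E - 7))/4 = ((E + 3)*(-7 + E))/4 = ((3 + E)*(-7 + E))/4 = ((-7 + E)*(3 + E))/4 = (-7 + E)*(3 + E)/4)
(I(-9)*(-8))*69 = ((-21/4 - 1*(-9) + (1/4)*(-9)**2)*(-8))*69 = ((-21/4 + 9 + (1/4)*81)*(-8))*69 = ((-21/4 + 9 + 81/4)*(-8))*69 = (24*(-8))*69 = -192*69 = -13248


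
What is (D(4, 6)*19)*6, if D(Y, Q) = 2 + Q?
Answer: 912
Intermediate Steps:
(D(4, 6)*19)*6 = ((2 + 6)*19)*6 = (8*19)*6 = 152*6 = 912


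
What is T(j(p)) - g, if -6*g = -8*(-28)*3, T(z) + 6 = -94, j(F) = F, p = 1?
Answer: 12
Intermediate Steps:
T(z) = -100 (T(z) = -6 - 94 = -100)
g = -112 (g = -(-8*(-28))*3/6 = -112*3/3 = -⅙*672 = -112)
T(j(p)) - g = -100 - 1*(-112) = -100 + 112 = 12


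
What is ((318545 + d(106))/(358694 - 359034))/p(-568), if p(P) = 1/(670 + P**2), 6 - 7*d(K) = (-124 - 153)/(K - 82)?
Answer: -8650697780707/28560 ≈ -3.0290e+8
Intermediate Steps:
d(K) = 6/7 + 277/(7*(-82 + K)) (d(K) = 6/7 - (-124 - 153)/(7*(K - 82)) = 6/7 - (-277)/(7*(-82 + K)) = 6/7 + 277/(7*(-82 + K)))
((318545 + d(106))/(358694 - 359034))/p(-568) = ((318545 + (-215 + 6*106)/(7*(-82 + 106)))/(358694 - 359034))/(1/(670 + (-568)**2)) = ((318545 + (1/7)*(-215 + 636)/24)/(-340))/(1/(670 + 322624)) = ((318545 + (1/7)*(1/24)*421)*(-1/340))/(1/323294) = ((318545 + 421/168)*(-1/340))/(1/323294) = ((53515981/168)*(-1/340))*323294 = -53515981/57120*323294 = -8650697780707/28560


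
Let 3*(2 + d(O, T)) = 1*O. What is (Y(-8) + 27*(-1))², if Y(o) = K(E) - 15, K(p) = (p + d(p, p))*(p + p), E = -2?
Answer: 4900/9 ≈ 544.44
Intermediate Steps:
d(O, T) = -2 + O/3 (d(O, T) = -2 + (1*O)/3 = -2 + O/3)
K(p) = 2*p*(-2 + 4*p/3) (K(p) = (p + (-2 + p/3))*(p + p) = (-2 + 4*p/3)*(2*p) = 2*p*(-2 + 4*p/3))
Y(o) = 11/3 (Y(o) = (4/3)*(-2)*(-3 + 2*(-2)) - 15 = (4/3)*(-2)*(-3 - 4) - 15 = (4/3)*(-2)*(-7) - 15 = 56/3 - 15 = 11/3)
(Y(-8) + 27*(-1))² = (11/3 + 27*(-1))² = (11/3 - 27)² = (-70/3)² = 4900/9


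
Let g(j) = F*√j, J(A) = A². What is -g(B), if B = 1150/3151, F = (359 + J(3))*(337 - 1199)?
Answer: 1586080*√274/137 ≈ 1.9164e+5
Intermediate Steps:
F = -317216 (F = (359 + 3²)*(337 - 1199) = (359 + 9)*(-862) = 368*(-862) = -317216)
B = 50/137 (B = 1150*(1/3151) = 50/137 ≈ 0.36496)
g(j) = -317216*√j
-g(B) = -(-317216)*√(50/137) = -(-317216)*5*√274/137 = -(-1586080)*√274/137 = 1586080*√274/137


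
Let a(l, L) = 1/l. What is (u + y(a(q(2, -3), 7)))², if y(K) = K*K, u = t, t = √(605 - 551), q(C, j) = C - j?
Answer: 33751/625 + 6*√6/25 ≈ 54.589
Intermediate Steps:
t = 3*√6 (t = √54 = 3*√6 ≈ 7.3485)
u = 3*√6 ≈ 7.3485
y(K) = K²
(u + y(a(q(2, -3), 7)))² = (3*√6 + (1/(2 - 1*(-3)))²)² = (3*√6 + (1/(2 + 3))²)² = (3*√6 + (1/5)²)² = (3*√6 + (⅕)²)² = (3*√6 + 1/25)² = (1/25 + 3*√6)²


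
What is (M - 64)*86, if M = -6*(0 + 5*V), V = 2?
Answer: -10664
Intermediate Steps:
M = -60 (M = -6*(0 + 5*2) = -6*(0 + 10) = -6*10 = -60)
(M - 64)*86 = (-60 - 64)*86 = -124*86 = -10664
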